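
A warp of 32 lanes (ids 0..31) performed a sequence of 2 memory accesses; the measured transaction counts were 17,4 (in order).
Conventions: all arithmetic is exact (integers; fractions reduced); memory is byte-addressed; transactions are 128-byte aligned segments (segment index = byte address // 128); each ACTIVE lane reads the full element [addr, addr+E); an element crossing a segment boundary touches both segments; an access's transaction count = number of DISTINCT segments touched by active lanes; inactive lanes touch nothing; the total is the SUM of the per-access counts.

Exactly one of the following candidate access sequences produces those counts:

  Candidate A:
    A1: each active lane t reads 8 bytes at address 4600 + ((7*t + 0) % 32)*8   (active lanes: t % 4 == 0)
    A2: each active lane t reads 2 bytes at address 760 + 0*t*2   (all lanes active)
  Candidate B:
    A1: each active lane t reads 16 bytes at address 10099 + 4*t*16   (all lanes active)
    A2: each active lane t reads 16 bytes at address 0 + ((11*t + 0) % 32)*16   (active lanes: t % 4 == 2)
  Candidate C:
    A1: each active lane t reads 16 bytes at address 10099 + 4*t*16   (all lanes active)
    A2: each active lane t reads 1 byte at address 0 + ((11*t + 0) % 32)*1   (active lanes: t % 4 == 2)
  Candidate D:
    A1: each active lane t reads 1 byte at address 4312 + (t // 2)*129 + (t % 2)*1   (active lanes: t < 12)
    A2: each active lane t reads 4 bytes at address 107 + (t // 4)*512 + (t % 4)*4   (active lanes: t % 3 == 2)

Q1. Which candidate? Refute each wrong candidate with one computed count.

A: A1 gives 3 transactions, not 17
C: A2 gives 1 transaction, not 4
D: A1 gives 6 transactions, not 17
B: all counts match (17,4)

Answer: B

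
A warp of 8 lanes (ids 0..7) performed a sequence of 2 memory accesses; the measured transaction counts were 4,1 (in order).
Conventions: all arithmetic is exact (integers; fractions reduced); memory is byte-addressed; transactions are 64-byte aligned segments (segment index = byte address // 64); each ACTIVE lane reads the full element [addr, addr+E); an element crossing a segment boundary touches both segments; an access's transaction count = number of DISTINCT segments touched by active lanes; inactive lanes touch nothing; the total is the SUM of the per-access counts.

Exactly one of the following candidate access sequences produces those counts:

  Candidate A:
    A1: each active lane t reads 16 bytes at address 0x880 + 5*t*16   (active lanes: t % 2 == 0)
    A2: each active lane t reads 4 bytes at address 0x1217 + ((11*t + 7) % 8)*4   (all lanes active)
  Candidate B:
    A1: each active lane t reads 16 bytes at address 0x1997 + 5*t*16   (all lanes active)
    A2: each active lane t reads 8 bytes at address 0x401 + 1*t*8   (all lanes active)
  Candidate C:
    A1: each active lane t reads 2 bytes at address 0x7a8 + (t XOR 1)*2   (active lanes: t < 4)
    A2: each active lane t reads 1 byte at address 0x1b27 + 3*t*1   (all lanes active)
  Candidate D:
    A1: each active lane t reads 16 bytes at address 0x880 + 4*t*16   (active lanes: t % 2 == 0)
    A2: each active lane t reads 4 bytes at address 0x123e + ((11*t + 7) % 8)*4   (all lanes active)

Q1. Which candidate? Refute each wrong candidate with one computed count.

B: A1 gives 10 transactions, not 4
C: A1 gives 1 transaction, not 4
D: A2 gives 2 transactions, not 1
A: all counts match (4,1)

Answer: A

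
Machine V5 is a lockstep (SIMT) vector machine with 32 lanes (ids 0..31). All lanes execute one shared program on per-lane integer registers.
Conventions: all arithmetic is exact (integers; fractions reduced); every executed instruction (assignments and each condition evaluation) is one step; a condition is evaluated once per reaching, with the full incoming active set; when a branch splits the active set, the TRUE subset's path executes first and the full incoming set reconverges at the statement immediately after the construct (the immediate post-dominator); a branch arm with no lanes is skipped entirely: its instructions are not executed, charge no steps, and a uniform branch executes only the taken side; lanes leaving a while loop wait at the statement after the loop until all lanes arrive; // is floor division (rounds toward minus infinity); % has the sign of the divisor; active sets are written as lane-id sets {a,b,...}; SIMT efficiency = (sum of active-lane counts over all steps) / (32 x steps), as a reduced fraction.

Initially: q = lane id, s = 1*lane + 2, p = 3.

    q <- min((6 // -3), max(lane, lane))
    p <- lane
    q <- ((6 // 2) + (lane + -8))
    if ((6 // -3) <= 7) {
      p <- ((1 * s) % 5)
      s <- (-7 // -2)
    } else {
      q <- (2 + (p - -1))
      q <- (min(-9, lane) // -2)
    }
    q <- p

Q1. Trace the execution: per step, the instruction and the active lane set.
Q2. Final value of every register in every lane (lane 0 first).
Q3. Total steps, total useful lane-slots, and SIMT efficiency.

step 0: q <- min((6 // -3), max(lane, lane)) {0,1,2,3,4,5,6,7,8,9,10,11,12,13,14,15,16,17,18,19,20,21,22,23,24,25,26,27,28,29,30,31}
step 1: p <- lane                    {0,1,2,3,4,5,6,7,8,9,10,11,12,13,14,15,16,17,18,19,20,21,22,23,24,25,26,27,28,29,30,31}
step 2: q <- ((6 // 2) + (lane + -8)) {0,1,2,3,4,5,6,7,8,9,10,11,12,13,14,15,16,17,18,19,20,21,22,23,24,25,26,27,28,29,30,31}
step 3: eval ((6 // -3) <= 7)        {0,1,2,3,4,5,6,7,8,9,10,11,12,13,14,15,16,17,18,19,20,21,22,23,24,25,26,27,28,29,30,31}
step 4: p <- ((1 * s) % 5)           {0,1,2,3,4,5,6,7,8,9,10,11,12,13,14,15,16,17,18,19,20,21,22,23,24,25,26,27,28,29,30,31}
step 5: s <- (-7 // -2)              {0,1,2,3,4,5,6,7,8,9,10,11,12,13,14,15,16,17,18,19,20,21,22,23,24,25,26,27,28,29,30,31}
step 6: q <- p                       {0,1,2,3,4,5,6,7,8,9,10,11,12,13,14,15,16,17,18,19,20,21,22,23,24,25,26,27,28,29,30,31}

Answer: 7 steps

q: 2,3,4,0,1,2,3,4,0,1,2,3,4,0,1,2,3,4,0,1,2,3,4,0,1,2,3,4,0,1,2,3
s: 3,3,3,3,3,3,3,3,3,3,3,3,3,3,3,3,3,3,3,3,3,3,3,3,3,3,3,3,3,3,3,3
p: 2,3,4,0,1,2,3,4,0,1,2,3,4,0,1,2,3,4,0,1,2,3,4,0,1,2,3,4,0,1,2,3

steps = 7; useful = 224; efficiency = 224/224 = 1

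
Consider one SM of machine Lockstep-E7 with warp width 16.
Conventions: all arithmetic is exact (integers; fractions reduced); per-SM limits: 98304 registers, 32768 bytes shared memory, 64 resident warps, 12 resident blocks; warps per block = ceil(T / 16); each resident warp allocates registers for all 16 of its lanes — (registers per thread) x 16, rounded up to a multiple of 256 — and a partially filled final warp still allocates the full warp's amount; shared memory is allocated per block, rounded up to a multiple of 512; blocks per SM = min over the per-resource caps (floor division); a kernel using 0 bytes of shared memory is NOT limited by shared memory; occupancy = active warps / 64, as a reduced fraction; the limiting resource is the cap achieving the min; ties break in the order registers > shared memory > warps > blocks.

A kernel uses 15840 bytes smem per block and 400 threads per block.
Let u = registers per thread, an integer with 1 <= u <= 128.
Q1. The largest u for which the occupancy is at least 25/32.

Answer: u = 112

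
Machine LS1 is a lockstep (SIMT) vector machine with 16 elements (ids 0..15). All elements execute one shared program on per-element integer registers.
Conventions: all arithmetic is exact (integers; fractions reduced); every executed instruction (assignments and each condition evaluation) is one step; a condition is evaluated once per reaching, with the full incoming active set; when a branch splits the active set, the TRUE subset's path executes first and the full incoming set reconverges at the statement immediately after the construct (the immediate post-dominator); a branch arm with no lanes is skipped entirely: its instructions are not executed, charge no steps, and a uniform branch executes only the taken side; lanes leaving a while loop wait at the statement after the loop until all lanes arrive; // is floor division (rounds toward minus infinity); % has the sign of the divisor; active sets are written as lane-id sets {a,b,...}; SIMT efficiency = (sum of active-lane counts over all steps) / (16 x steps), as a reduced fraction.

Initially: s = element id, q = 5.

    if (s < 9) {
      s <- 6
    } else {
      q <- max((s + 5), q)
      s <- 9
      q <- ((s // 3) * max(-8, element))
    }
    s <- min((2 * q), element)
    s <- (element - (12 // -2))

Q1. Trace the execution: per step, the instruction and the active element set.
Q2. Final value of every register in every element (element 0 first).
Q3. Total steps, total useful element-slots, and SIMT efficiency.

step 0: eval (s < 9)                 {0,1,2,3,4,5,6,7,8,9,10,11,12,13,14,15}
step 1: s <- 6                       {0,1,2,3,4,5,6,7,8}
step 2: q <- max((s + 5), q)         {9,10,11,12,13,14,15}
step 3: s <- 9                       {9,10,11,12,13,14,15}
step 4: q <- ((s // 3) * max(-8, element)) {9,10,11,12,13,14,15}
step 5: s <- min((2 * q), element)   {0,1,2,3,4,5,6,7,8,9,10,11,12,13,14,15}
step 6: s <- (element - (12 // -2))  {0,1,2,3,4,5,6,7,8,9,10,11,12,13,14,15}

Answer: 7 steps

s: 6,7,8,9,10,11,12,13,14,15,16,17,18,19,20,21
q: 5,5,5,5,5,5,5,5,5,27,30,33,36,39,42,45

steps = 7; useful = 78; efficiency = 78/112 = 39/56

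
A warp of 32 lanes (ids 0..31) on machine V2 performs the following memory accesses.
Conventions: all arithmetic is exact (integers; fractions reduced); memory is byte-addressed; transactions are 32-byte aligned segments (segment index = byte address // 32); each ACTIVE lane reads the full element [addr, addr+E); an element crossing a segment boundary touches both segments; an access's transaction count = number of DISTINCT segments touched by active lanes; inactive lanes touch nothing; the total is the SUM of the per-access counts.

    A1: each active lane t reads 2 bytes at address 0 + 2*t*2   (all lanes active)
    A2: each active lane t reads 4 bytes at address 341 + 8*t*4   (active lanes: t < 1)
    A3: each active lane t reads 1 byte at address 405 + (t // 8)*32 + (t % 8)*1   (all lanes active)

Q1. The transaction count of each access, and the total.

A1: 4 transactions
A2: 1 transaction
A3: 4 transactions

Answer: 4,1,4; total 9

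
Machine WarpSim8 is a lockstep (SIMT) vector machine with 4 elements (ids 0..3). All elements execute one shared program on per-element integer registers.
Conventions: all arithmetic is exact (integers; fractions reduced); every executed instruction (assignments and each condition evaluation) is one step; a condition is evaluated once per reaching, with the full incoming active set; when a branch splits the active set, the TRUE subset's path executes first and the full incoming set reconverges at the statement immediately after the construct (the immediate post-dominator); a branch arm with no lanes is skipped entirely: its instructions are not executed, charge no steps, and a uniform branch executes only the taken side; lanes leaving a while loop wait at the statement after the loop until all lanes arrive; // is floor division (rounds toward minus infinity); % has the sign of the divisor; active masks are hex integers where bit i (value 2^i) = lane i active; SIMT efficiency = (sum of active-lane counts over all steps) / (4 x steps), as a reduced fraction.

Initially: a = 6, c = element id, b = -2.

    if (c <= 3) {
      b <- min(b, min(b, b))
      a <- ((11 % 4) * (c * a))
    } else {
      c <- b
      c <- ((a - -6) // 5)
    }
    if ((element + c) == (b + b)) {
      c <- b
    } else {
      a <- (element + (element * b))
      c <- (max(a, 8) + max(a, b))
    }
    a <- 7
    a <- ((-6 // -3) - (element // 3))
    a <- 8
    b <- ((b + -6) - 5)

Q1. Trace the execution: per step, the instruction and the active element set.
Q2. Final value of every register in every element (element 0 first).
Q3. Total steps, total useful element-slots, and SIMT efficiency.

step 0: eval (c <= 3)                0xf
step 1: b <- min(b, min(b, b))       0xf
step 2: a <- ((11 % 4) * (c * a))    0xf
step 3: eval ((element + c) == (b + b)) 0xf
step 4: a <- (element + (element * b)) 0xf
step 5: c <- (max(a, 8) + max(a, b)) 0xf
step 6: a <- 7                       0xf
step 7: a <- ((-6 // -3) - (element // 3)) 0xf
step 8: a <- 8                       0xf
step 9: b <- ((b + -6) - 5)          0xf

Answer: 10 steps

a: 8,8,8,8
c: 8,7,6,6
b: -13,-13,-13,-13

steps = 10; useful = 40; efficiency = 40/40 = 1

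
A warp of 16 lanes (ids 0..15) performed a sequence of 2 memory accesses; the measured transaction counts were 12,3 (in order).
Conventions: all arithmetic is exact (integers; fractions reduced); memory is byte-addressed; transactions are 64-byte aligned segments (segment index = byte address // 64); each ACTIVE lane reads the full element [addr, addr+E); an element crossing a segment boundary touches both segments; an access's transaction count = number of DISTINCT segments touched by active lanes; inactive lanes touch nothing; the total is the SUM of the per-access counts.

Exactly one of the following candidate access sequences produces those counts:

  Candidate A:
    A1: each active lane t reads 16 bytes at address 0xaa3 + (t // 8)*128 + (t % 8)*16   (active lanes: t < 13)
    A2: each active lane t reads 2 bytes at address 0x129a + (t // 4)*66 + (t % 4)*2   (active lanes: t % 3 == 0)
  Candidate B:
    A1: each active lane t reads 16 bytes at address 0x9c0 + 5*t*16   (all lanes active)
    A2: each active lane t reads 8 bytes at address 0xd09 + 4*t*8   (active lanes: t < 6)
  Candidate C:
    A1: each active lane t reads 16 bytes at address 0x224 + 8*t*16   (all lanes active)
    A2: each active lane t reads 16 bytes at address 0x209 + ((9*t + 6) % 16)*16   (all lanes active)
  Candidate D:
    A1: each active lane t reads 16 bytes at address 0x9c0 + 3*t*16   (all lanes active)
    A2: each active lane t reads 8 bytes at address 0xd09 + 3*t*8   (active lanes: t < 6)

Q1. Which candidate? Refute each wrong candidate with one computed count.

A: A1 gives 4 transactions, not 12
B: A1 gives 16 transactions, not 12
C: A1 gives 16 transactions, not 12
D: all counts match (12,3)

Answer: D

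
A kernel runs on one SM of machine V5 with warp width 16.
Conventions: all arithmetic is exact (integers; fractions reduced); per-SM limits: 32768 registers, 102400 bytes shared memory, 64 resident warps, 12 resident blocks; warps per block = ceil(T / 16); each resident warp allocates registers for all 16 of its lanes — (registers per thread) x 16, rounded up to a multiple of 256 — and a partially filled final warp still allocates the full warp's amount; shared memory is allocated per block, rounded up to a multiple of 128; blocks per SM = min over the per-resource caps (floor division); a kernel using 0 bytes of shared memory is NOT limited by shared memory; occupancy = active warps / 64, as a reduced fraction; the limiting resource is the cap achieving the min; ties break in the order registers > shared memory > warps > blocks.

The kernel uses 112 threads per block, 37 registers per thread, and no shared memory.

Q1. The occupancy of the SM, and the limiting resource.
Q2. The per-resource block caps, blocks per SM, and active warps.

Answer: occupancy 21/32, limited by registers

registers: 6 blocks
shared memory: no limit (kernel uses none)
warps: 9 blocks
blocks: 12 blocks

Answer: 6 blocks, 42 active warps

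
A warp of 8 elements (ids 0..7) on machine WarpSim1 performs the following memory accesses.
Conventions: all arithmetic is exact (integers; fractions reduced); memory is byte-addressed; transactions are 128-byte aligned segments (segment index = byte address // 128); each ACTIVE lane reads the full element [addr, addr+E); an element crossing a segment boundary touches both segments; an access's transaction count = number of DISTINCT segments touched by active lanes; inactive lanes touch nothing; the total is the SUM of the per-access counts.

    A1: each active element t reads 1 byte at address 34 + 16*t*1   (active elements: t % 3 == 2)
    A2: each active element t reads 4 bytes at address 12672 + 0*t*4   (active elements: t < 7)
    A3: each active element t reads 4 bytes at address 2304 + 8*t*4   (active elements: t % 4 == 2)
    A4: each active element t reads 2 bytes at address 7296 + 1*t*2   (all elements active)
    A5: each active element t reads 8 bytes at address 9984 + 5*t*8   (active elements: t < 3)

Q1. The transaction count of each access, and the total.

A1: 1 transaction
A2: 1 transaction
A3: 2 transactions
A4: 1 transaction
A5: 1 transaction

Answer: 1,1,2,1,1; total 6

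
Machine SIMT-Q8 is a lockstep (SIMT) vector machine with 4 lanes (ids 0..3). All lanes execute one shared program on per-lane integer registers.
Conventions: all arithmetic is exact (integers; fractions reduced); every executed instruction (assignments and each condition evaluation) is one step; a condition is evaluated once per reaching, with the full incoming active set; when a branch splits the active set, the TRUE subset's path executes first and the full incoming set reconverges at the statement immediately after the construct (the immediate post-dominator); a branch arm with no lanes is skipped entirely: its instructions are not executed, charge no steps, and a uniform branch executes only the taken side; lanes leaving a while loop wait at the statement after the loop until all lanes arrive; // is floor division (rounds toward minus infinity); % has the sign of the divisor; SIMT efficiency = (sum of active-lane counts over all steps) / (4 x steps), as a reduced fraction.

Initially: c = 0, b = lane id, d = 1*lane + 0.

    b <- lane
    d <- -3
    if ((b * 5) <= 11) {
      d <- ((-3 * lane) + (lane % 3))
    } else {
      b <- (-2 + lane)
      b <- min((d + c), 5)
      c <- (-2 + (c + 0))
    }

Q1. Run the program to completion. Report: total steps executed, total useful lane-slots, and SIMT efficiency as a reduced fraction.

Answer: 7 steps, 18 useful, 9/14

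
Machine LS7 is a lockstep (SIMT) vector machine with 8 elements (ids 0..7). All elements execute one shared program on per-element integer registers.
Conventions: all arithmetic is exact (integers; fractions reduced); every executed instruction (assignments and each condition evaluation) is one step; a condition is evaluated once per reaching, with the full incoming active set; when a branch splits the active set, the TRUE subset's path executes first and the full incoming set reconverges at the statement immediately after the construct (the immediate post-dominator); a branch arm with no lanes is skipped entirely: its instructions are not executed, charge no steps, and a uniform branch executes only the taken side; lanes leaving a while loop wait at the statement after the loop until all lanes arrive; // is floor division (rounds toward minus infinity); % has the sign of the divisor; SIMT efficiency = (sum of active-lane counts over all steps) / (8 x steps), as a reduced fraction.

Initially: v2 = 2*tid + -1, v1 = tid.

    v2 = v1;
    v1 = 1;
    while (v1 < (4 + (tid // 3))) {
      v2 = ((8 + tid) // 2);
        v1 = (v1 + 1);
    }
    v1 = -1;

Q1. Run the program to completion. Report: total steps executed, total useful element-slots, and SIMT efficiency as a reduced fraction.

Answer: 19 steps, 125 useful, 125/152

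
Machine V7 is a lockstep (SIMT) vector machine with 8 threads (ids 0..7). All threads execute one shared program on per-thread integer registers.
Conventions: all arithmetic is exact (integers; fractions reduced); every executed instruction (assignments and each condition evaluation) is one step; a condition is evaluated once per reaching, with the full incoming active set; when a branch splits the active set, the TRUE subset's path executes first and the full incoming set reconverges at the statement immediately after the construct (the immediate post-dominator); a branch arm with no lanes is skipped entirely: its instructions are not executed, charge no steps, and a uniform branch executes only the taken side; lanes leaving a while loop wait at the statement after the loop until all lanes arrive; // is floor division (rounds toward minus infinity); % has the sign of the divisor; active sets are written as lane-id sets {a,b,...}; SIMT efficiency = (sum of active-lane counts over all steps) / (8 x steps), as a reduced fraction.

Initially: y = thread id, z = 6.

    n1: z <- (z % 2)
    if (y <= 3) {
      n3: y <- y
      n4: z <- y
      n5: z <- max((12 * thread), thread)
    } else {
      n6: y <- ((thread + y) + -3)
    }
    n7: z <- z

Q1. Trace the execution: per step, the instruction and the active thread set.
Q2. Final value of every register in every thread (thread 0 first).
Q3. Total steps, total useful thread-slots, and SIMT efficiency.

step 0: z <- (z % 2)                 {0,1,2,3,4,5,6,7}
step 1: eval (y <= 3)                {0,1,2,3,4,5,6,7}
step 2: y <- y                       {0,1,2,3}
step 3: z <- y                       {0,1,2,3}
step 4: z <- max((12 * thread), thread) {0,1,2,3}
step 5: y <- ((thread + y) + -3)     {4,5,6,7}
step 6: z <- z                       {0,1,2,3,4,5,6,7}

Answer: 7 steps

y: 0,1,2,3,5,7,9,11
z: 0,12,24,36,0,0,0,0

steps = 7; useful = 40; efficiency = 40/56 = 5/7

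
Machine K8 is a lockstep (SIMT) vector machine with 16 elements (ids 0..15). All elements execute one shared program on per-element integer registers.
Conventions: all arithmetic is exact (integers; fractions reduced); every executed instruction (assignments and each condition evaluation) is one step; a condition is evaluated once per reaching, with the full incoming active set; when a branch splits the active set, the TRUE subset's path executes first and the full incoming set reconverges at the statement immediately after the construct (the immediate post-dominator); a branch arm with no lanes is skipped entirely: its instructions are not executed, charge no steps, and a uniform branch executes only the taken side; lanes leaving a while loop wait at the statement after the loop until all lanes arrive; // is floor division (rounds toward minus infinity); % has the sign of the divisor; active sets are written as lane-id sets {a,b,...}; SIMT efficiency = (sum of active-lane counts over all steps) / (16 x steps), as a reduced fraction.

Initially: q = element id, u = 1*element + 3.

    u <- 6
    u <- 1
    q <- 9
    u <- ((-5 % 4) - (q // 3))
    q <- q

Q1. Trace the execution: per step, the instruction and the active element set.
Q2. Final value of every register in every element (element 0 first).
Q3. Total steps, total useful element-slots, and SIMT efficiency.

step 0: u <- 6                       {0,1,2,3,4,5,6,7,8,9,10,11,12,13,14,15}
step 1: u <- 1                       {0,1,2,3,4,5,6,7,8,9,10,11,12,13,14,15}
step 2: q <- 9                       {0,1,2,3,4,5,6,7,8,9,10,11,12,13,14,15}
step 3: u <- ((-5 % 4) - (q // 3))   {0,1,2,3,4,5,6,7,8,9,10,11,12,13,14,15}
step 4: q <- q                       {0,1,2,3,4,5,6,7,8,9,10,11,12,13,14,15}

Answer: 5 steps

q: 9,9,9,9,9,9,9,9,9,9,9,9,9,9,9,9
u: 0,0,0,0,0,0,0,0,0,0,0,0,0,0,0,0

steps = 5; useful = 80; efficiency = 80/80 = 1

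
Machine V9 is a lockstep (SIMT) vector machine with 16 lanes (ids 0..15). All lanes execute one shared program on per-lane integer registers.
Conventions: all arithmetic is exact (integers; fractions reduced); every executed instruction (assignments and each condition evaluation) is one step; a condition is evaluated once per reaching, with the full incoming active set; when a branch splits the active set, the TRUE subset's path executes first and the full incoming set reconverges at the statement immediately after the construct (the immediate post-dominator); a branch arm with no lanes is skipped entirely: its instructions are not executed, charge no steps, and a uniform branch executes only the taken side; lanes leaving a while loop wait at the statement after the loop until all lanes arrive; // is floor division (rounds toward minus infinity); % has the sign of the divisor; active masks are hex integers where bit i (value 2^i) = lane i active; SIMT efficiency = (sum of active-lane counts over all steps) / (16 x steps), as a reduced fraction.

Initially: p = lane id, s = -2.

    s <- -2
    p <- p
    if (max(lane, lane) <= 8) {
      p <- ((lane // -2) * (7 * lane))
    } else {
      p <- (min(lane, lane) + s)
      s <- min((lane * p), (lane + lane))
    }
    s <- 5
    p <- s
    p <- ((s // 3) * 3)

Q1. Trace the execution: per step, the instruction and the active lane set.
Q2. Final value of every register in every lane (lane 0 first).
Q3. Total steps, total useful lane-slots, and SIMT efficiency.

step 0: s <- -2                      0xffff
step 1: p <- p                       0xffff
step 2: eval (max(lane, lane) <= 8)  0xffff
step 3: p <- ((lane // -2) * (7 * lane)) 0x01ff
step 4: p <- (min(lane, lane) + s)   0xfe00
step 5: s <- min((lane * p), (lane + lane)) 0xfe00
step 6: s <- 5                       0xffff
step 7: p <- s                       0xffff
step 8: p <- ((s // 3) * 3)          0xffff

Answer: 9 steps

p: 3,3,3,3,3,3,3,3,3,3,3,3,3,3,3,3
s: 5,5,5,5,5,5,5,5,5,5,5,5,5,5,5,5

steps = 9; useful = 119; efficiency = 119/144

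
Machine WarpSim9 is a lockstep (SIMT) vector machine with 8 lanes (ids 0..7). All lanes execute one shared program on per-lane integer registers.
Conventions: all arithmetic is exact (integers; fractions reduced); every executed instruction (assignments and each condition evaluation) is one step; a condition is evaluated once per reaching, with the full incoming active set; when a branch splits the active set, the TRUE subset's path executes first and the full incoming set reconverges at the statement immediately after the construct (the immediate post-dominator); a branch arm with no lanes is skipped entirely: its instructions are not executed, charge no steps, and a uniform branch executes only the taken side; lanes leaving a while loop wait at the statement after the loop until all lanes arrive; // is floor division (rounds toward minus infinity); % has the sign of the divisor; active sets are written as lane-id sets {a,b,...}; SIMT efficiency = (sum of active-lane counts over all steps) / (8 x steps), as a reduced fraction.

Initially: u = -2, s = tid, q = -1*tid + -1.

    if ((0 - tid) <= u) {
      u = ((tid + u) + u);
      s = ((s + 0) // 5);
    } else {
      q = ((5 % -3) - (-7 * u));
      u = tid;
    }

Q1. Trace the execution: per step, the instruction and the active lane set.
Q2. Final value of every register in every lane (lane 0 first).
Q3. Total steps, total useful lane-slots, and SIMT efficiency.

step 0: eval ((0 - tid) <= u)        {0,1,2,3,4,5,6,7}
step 1: u <- ((tid + u) + u)         {2,3,4,5,6,7}
step 2: s <- ((s + 0) // 5)          {2,3,4,5,6,7}
step 3: q <- ((5 % -3) - (-7 * u))   {0,1}
step 4: u <- tid                     {0,1}

Answer: 5 steps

u: 0,1,-2,-1,0,1,2,3
s: 0,1,0,0,0,1,1,1
q: -15,-15,-3,-4,-5,-6,-7,-8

steps = 5; useful = 24; efficiency = 24/40 = 3/5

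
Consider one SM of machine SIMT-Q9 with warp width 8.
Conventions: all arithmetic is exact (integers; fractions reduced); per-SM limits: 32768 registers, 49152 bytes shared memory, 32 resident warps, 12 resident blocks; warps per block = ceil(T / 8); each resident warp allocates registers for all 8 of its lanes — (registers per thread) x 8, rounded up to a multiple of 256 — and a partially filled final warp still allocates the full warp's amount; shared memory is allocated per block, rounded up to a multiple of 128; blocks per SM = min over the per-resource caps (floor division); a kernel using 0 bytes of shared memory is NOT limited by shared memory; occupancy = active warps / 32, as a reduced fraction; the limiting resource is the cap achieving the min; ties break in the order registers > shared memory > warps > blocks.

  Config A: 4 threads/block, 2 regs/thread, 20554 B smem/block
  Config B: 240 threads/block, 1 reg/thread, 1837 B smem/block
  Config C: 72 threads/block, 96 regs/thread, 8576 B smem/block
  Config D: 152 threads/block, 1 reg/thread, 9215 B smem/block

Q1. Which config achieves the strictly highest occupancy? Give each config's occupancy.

occupancies: A 1/16, B 15/16, C 27/32, D 19/32

Answer: B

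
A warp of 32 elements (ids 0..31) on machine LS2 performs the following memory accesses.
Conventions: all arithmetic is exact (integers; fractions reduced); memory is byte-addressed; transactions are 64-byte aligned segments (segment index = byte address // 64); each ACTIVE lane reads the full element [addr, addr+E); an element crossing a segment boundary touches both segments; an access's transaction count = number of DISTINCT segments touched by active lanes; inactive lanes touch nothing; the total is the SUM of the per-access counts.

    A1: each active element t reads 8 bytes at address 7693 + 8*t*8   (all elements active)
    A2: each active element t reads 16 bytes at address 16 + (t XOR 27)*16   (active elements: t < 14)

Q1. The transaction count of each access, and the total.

A1: 32 transactions
A2: 5 transactions

Answer: 32,5; total 37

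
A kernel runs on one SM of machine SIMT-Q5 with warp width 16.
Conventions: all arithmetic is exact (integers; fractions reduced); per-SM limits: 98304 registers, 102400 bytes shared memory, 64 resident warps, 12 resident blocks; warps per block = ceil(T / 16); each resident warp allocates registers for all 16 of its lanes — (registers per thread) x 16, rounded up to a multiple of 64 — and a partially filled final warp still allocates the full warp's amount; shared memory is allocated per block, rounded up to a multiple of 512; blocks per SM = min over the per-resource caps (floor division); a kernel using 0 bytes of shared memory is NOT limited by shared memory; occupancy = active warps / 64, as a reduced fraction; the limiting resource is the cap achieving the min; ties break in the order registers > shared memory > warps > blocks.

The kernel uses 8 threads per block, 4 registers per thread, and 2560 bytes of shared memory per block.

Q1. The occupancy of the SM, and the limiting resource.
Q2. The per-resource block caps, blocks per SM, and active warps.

Answer: occupancy 3/16, limited by blocks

registers: 1536 blocks
shared memory: 40 blocks
warps: 64 blocks
blocks: 12 blocks

Answer: 12 blocks, 12 active warps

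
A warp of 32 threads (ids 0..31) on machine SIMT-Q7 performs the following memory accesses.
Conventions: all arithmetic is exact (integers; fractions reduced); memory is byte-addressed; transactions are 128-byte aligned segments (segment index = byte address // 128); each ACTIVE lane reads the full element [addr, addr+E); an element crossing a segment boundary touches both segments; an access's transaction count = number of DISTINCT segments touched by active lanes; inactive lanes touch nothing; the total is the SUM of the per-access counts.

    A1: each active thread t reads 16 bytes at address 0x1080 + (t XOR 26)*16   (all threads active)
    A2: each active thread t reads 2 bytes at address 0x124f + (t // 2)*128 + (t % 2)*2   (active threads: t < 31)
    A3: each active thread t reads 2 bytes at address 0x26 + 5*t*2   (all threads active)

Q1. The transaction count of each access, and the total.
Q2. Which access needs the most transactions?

A1: 4 transactions
A2: 16 transactions
A3: 3 transactions

Answer: 4,16,3; total 23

Answer: A2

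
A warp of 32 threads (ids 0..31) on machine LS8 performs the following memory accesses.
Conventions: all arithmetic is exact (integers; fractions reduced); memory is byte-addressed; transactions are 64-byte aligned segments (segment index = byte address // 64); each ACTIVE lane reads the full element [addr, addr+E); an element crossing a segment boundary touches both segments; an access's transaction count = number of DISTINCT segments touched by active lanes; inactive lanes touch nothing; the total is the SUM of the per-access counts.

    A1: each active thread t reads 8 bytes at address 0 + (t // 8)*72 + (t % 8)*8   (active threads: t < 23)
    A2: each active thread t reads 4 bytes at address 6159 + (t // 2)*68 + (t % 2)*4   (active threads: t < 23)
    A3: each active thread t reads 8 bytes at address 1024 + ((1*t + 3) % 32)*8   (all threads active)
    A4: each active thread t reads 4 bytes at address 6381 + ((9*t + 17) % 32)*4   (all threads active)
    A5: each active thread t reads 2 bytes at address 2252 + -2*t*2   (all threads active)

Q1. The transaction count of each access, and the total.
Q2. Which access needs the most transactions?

A1: 4 transactions
A2: 12 transactions
A3: 4 transactions
A4: 3 transactions
A5: 3 transactions

Answer: 4,12,4,3,3; total 26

Answer: A2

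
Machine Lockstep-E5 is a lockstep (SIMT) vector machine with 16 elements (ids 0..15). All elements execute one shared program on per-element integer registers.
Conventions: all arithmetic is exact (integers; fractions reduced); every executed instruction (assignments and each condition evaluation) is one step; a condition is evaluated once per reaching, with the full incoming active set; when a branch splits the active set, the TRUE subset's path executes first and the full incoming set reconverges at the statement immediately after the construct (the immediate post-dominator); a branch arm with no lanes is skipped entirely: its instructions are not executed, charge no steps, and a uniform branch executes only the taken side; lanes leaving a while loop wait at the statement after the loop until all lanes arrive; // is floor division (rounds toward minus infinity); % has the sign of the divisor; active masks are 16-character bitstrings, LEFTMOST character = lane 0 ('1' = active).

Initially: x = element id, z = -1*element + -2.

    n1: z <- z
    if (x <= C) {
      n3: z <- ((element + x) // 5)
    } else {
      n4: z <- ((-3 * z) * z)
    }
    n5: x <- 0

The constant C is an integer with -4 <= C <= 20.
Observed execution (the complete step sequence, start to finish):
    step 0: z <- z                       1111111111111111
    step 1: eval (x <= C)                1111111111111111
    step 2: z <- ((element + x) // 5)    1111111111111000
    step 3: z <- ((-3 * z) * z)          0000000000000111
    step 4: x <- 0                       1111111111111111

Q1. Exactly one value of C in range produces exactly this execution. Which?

Answer: C = 12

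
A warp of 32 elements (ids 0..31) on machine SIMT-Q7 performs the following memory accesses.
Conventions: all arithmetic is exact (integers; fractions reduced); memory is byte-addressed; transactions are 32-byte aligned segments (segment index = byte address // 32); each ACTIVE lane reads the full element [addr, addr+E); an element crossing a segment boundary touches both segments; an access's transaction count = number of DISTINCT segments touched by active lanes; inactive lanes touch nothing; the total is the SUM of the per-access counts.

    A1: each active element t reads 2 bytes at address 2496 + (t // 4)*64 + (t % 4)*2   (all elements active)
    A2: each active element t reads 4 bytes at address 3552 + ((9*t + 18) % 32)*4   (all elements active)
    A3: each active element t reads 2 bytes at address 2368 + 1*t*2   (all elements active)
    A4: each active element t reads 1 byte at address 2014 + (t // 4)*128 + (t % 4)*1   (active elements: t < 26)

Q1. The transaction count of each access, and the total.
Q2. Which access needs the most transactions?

A1: 8 transactions
A2: 4 transactions
A3: 2 transactions
A4: 13 transactions

Answer: 8,4,2,13; total 27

Answer: A4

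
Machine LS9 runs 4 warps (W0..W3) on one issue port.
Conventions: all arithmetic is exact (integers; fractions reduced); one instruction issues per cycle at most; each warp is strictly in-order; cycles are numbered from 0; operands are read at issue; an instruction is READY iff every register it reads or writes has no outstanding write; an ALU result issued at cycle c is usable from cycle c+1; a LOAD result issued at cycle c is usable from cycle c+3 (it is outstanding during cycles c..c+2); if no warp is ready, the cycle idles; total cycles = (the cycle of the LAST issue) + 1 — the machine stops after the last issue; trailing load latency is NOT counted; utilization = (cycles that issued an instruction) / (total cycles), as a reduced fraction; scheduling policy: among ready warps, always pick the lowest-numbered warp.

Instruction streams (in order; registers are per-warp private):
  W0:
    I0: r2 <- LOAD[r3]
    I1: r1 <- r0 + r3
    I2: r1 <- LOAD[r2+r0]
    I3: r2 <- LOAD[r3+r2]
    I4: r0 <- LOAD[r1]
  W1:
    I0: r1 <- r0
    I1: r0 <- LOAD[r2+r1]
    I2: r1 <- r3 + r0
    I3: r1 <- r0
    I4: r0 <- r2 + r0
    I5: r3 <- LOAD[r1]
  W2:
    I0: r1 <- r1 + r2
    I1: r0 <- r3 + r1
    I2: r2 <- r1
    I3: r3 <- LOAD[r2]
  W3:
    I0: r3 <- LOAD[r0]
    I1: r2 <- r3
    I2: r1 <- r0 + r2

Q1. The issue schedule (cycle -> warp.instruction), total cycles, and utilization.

cycle 0: W0.I0
cycle 1: W0.I1
cycle 2: W1.I0
cycle 3: W0.I2
cycle 4: W0.I3
cycle 5: W1.I1
cycle 6: W0.I4
cycle 7: W2.I0
cycle 8: W1.I2
cycle 9: W1.I3
cycle 10: W1.I4
cycle 11: W1.I5
cycle 12: W2.I1
cycle 13: W2.I2
cycle 14: W2.I3
cycle 15: W3.I0
cycle 16: idle
cycle 17: idle
cycle 18: W3.I1
cycle 19: W3.I2

Answer: 20 cycles, utilization 9/10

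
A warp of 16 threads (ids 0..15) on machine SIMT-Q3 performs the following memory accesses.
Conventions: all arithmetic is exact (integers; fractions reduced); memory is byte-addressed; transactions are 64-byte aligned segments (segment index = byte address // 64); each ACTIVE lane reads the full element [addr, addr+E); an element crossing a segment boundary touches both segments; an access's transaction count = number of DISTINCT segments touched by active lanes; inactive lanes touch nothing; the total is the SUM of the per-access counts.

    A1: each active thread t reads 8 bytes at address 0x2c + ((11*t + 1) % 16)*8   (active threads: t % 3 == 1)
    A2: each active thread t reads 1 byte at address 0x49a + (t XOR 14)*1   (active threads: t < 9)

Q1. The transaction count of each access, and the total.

A1: 2 transactions
A2: 1 transaction

Answer: 2,1; total 3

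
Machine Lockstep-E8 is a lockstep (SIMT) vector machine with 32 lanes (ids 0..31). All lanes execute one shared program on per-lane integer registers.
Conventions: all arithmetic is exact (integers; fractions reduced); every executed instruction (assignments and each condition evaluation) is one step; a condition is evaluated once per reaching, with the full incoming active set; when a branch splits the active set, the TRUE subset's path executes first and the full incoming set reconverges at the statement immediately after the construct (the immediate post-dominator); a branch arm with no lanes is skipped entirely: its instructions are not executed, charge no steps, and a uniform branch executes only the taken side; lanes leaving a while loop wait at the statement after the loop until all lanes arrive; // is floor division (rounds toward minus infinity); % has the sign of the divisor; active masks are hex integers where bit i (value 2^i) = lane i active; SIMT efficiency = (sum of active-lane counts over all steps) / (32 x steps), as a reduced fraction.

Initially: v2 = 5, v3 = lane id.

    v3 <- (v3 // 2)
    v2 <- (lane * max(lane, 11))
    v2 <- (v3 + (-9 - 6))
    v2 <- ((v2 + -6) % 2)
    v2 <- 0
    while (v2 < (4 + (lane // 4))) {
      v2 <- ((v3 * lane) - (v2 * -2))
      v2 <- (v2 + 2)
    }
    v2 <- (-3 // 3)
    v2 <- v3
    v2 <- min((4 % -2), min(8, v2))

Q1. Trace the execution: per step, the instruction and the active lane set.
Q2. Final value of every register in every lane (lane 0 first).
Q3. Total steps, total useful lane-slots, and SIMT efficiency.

step 0: v3 <- (v3 // 2)              0xffffffff
step 1: v2 <- (lane * max(lane, 11)) 0xffffffff
step 2: v2 <- (v3 + (-9 - 6))        0xffffffff
step 3: v2 <- ((v2 + -6) % 2)        0xffffffff
step 4: v2 <- 0                      0xffffffff
step 5: eval (v2 < (4 + (lane // 4))) 0xffffffff
step 6: v2 <- ((v3 * lane) - (v2 * -2)) 0xffffffff
step 7: v2 <- (v2 + 2)               0xffffffff
step 8: eval (v2 < (4 + (lane // 4))) 0xffffffff
step 9: v2 <- ((v3 * lane) - (v2 * -2)) 0x00000003
step 10: v2 <- (v2 + 2)               0x00000003
step 11: eval (v2 < (4 + (lane // 4))) 0x00000003
step 12: v2 <- (-3 // 3)              0xffffffff
step 13: v2 <- v3                     0xffffffff
step 14: v2 <- min((4 % -2), min(8, v2)) 0xffffffff

Answer: 15 steps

v2: 0,0,0,0,0,0,0,0,0,0,0,0,0,0,0,0,0,0,0,0,0,0,0,0,0,0,0,0,0,0,0,0
v3: 0,0,1,1,2,2,3,3,4,4,5,5,6,6,7,7,8,8,9,9,10,10,11,11,12,12,13,13,14,14,15,15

steps = 15; useful = 390; efficiency = 390/480 = 13/16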